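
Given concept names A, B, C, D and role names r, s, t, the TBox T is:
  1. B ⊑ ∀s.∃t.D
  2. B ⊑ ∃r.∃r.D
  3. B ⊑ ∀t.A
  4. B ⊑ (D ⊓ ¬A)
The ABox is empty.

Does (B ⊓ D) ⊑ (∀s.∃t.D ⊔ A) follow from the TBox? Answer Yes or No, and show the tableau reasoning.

Yes

1. (B ⊓ D) ⊑ (∀s.∃t.D ⊔ A)  ⇔  ((B ⊓ D) ⊓ (∃s.∀t.¬D ⊓ ¬A)) unsat w.r.t. T
   all branches close; clash {D, ¬D} at an ∃-successor
2. Hence (B ⊓ D) ⊑ (∀s.∃t.D ⊔ A): entailed.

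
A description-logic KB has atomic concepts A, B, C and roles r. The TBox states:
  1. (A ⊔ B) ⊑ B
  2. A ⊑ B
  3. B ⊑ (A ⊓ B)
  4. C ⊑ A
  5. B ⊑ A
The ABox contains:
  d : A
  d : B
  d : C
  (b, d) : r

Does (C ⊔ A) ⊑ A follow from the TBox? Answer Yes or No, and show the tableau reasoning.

Yes

1. (C ⊔ A) ⊑ A  ⇔  ((C ⊔ A) ⊓ ¬A) unsat w.r.t. T
   all branches close; clash {A, ¬A} at x₀
2. Hence (C ⊔ A) ⊑ A: entailed.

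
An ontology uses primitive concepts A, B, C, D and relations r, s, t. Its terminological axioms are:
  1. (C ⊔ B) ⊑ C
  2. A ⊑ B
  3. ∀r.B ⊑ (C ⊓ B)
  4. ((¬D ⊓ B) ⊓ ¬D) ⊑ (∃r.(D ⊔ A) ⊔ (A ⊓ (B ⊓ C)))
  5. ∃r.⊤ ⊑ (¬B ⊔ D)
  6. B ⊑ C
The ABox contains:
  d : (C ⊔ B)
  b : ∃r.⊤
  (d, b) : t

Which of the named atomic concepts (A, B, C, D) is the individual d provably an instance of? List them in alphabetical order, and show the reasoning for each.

1. d : A?  L(d) = {(C ⊔ B)} ∪ {¬A}
   apply at d: (C ⊔ B)⊑C
   open: L(d) ⊇ {B, C, D, ¬A, ∀r.⊥} — d ∉ A possible
2. d : B?  L(d) = {(C ⊔ B)} ∪ {¬B}
   apply at d: (C ⊔ B)⊑C
   open: L(d) ⊇ {C, ¬A, ¬B, ∃r.¬B} (+ ∃-successors) — d ∉ B possible
3. d : C?  L(d) = {(C ⊔ B)} ∪ {¬C}
   clash {C, ¬C} at d — d ∈ C
4. d : D?  L(d) = {(C ⊔ B)} ∪ {¬D}
   apply at d: (C ⊔ B)⊑C
   open: L(d) ⊇ {C, ¬A, ¬B, ¬D, ∃r.¬B} (+ ∃-successors) — d ∉ D possible
5. Entailed for d: {C}

{C}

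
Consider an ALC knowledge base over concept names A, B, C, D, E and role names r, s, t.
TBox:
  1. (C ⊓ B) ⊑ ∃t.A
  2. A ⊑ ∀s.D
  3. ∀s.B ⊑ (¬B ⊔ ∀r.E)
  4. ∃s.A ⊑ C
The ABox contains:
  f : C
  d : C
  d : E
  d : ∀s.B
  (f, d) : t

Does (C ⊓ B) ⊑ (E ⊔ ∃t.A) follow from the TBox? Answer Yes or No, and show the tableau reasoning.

1. (C ⊓ B) ⊑ (E ⊔ ∃t.A)  ⇔  ((C ⊓ B) ⊓ (¬E ⊓ ∀t.¬A)) unsat w.r.t. T
   all branches close; clash {A, ¬A} at an ∃-successor
2. Hence (C ⊓ B) ⊑ (E ⊔ ∃t.A): entailed.

Yes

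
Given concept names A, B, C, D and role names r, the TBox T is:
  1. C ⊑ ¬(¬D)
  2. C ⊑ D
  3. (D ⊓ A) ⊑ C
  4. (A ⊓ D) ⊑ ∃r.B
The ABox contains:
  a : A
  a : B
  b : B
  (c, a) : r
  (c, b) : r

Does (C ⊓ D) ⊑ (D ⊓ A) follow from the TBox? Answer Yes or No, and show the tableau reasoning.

No

1. (C ⊓ D) ⊑ (D ⊓ A)  ⇔  ((C ⊓ D) ⊓ (¬D ⊔ ¬A)) unsat w.r.t. T
   open: L(x₀) ⊇ {C, D, ¬A}
2. Hence (C ⊓ D) ⊑ (D ⊓ A): not entailed.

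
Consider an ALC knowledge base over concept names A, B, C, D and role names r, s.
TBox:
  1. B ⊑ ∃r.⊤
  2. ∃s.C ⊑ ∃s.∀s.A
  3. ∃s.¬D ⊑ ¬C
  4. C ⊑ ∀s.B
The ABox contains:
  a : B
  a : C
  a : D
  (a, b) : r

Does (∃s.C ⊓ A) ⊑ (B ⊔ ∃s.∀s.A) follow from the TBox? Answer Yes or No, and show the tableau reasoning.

Yes

1. (∃s.C ⊓ A) ⊑ (B ⊔ ∃s.∀s.A)  ⇔  ((∃s.C ⊓ A) ⊓ (¬B ⊓ ∀s.∃s.¬A)) unsat w.r.t. T
   all branches close; clash {A, ¬A} at an ∃-successor
2. Hence (∃s.C ⊓ A) ⊑ (B ⊔ ∃s.∀s.A): entailed.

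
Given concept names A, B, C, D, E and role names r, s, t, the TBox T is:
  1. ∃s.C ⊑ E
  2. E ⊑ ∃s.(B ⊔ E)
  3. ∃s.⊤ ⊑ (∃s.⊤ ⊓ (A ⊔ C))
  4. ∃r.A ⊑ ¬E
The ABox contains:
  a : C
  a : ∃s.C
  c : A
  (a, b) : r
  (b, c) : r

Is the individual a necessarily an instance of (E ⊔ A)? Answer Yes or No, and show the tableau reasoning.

1. a : (E ⊔ A)?  L(a) = {C, ∃s.C} ∪ {(¬E ⊓ ¬A)}
   clash {E, ¬E} at a — a ∈ (E ⊔ A)
2. Hence a : (E ⊔ A): entailed.

Yes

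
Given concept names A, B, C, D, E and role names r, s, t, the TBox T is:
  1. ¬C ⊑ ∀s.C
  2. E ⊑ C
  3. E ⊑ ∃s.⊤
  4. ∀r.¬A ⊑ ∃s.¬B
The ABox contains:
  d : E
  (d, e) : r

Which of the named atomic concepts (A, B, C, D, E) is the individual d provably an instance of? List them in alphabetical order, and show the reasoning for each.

1. d : A?  L(d) = {E} ∪ {¬A}
   apply at d: E⊑C; E⊑∃s.⊤
   open: L(d) ⊇ {C, E, ¬A, ∃r.A, ∃s.⊤} (+ ∃-successors) — d ∉ A possible
2. d : B?  L(d) = {E} ∪ {¬B}
   apply at d: E⊑C; E⊑∃s.⊤
   open: L(d) ⊇ {C, E, ¬B, ∃r.A, ∃s.⊤} (+ ∃-successors) — d ∉ B possible
3. d : C?  L(d) = {E} ∪ {¬C}
   clash {C, ¬C} at d — d ∈ C
4. d : D?  L(d) = {E} ∪ {¬D}
   apply at d: E⊑C; E⊑∃s.⊤
   open: L(d) ⊇ {C, E, ¬D, ∃r.A, ∃s.⊤} (+ ∃-successors) — d ∉ D possible
5. d : E?  L(d) = {E} ∪ {¬E}
   clash {E, ¬E} at d — d ∈ E
6. Entailed for d: {C, E}

{C, E}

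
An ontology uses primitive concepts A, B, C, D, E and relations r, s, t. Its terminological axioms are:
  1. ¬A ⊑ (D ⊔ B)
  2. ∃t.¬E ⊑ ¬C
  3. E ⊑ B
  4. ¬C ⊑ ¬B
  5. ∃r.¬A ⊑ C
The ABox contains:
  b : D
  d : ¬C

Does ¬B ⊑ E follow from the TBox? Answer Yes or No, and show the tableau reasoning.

1. ¬B ⊑ E  ⇔  (¬B ⊓ ¬E) unsat w.r.t. T
   open: L(x₀) ⊇ {A, ¬B, ¬E, ∀r.A, ∀t.E}
2. Hence ¬B ⊑ E: not entailed.

No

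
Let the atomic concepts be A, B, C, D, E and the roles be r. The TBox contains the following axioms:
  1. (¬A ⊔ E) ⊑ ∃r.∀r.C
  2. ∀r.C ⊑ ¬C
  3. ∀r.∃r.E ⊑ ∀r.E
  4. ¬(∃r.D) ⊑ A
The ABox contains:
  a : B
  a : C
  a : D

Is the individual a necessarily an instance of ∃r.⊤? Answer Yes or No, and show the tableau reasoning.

Yes

1. a : ∃r.⊤?  L(a) = {B, C, D} ∪ {∀r.⊥}
   clash {C, ¬C} at a — a ∈ ∃r.⊤
2. Hence a : ∃r.⊤: entailed.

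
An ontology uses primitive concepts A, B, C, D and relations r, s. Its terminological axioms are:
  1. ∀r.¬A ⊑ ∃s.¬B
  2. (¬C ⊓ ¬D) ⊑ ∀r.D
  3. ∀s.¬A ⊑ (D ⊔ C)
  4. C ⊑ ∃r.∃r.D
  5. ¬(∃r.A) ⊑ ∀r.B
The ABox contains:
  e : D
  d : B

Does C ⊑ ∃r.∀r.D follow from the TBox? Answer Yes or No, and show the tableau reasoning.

No

1. C ⊑ ∃r.∀r.D  ⇔  (C ⊓ ∀r.∃r.¬D) unsat w.r.t. T
   apply at x₀: C⊑∃r.∃r.D
   open: L(x₀) ⊇ {C, ∀r.∃r.¬D, ∃r.A, ∃r.∃r.D, ∃s.A} (+ ∃-successors)
2. Hence C ⊑ ∃r.∀r.D: not entailed.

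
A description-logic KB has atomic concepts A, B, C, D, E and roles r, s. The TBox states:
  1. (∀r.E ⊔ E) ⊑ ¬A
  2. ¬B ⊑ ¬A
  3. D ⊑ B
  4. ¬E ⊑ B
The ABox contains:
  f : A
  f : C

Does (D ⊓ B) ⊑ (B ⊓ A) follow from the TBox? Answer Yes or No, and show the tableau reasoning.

1. (D ⊓ B) ⊑ (B ⊓ A)  ⇔  ((D ⊓ B) ⊓ (¬B ⊔ ¬A)) unsat w.r.t. T
   open: L(x₀) ⊇ {B, D, ¬A}
2. Hence (D ⊓ B) ⊑ (B ⊓ A): not entailed.

No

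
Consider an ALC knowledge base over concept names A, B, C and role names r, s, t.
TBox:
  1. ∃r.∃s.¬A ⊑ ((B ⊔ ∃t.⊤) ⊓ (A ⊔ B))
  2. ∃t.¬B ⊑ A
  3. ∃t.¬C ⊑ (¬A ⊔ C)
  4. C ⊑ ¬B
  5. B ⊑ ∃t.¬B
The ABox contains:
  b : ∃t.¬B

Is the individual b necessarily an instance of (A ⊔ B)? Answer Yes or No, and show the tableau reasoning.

1. b : (A ⊔ B)?  L(b) = {∃t.¬B} ∪ {(¬A ⊓ ¬B)}
   clash {A, ¬A} at b — b ∈ (A ⊔ B)
2. Hence b : (A ⊔ B): entailed.

Yes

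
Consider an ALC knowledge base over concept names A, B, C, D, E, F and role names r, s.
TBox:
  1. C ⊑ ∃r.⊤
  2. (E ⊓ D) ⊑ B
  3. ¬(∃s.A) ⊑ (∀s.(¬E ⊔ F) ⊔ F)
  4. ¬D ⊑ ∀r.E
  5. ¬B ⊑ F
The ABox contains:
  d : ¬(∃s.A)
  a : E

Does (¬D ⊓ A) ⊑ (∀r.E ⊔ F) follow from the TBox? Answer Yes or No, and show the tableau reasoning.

Yes

1. (¬D ⊓ A) ⊑ (∀r.E ⊔ F)  ⇔  ((¬D ⊓ A) ⊓ (∃r.¬E ⊓ ¬F)) unsat w.r.t. T
   all branches close; clash {F, ¬F} at x₀
2. Hence (¬D ⊓ A) ⊑ (∀r.E ⊔ F): entailed.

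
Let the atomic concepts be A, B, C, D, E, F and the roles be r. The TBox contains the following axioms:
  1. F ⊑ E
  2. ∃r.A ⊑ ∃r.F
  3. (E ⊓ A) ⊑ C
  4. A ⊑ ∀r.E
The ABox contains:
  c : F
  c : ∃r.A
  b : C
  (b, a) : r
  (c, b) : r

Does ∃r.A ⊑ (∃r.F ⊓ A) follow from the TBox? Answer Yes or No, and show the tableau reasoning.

No

1. ∃r.A ⊑ (∃r.F ⊓ A)  ⇔  (∃r.A ⊓ (∀r.¬F ⊔ ¬A)) unsat w.r.t. T
   apply at x₀: ∃r.A⊑∃r.F
   open: L(x₀) ⊇ {¬A, ¬F, ∃r.A, ∃r.F} (+ ∃-successors)
2. Hence ∃r.A ⊑ (∃r.F ⊓ A): not entailed.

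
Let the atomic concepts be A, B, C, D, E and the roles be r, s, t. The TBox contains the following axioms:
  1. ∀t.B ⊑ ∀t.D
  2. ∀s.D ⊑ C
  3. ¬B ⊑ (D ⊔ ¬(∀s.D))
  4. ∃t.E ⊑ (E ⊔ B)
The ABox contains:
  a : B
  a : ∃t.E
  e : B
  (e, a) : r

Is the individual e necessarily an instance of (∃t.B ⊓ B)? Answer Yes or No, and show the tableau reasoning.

1. e : (∃t.B ⊓ B)?  L(e) = {B} ∪ {(∀t.¬B ⊔ ¬B)}
   open: L(e) ⊇ {B, ∀t.¬B, ∀t.¬E, ∃s.¬D, ∃t.¬B} (+ ∃-successors) — e ∉ (∃t.B ⊓ B) possible
2. Hence e : (∃t.B ⊓ B): not entailed.

No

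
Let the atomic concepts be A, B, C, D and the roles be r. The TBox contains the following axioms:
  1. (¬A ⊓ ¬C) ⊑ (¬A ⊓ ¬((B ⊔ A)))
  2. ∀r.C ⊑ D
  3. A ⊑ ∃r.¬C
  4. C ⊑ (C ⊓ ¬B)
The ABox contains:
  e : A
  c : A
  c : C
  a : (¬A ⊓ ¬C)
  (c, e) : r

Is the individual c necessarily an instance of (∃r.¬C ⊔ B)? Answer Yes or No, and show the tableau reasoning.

Yes

1. c : (∃r.¬C ⊔ B)?  L(c) = {A, C} ∪ {(∀r.C ⊓ ¬B)}
   clash {A, ¬A} at c — c ∈ (∃r.¬C ⊔ B)
2. Hence c : (∃r.¬C ⊔ B): entailed.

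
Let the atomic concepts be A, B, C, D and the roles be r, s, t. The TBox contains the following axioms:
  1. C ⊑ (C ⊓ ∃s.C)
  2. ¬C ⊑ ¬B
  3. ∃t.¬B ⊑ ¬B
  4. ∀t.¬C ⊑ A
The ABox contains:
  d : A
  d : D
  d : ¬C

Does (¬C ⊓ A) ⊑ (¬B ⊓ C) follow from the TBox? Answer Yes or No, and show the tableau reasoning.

No

1. (¬C ⊓ A) ⊑ (¬B ⊓ C)  ⇔  ((¬C ⊓ A) ⊓ (B ⊔ ¬C)) unsat w.r.t. T
   apply at x₀: ¬C⊑¬B
   open: L(x₀) ⊇ {A, ¬B, ¬C}
2. Hence (¬C ⊓ A) ⊑ (¬B ⊓ C): not entailed.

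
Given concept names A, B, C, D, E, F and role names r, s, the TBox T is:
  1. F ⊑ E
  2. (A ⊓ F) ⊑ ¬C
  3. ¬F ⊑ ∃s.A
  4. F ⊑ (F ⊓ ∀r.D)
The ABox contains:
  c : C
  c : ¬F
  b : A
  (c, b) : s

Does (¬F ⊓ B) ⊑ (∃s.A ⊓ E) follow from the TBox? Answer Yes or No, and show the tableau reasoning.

1. (¬F ⊓ B) ⊑ (∃s.A ⊓ E)  ⇔  ((¬F ⊓ B) ⊓ (∀s.¬A ⊔ ¬E)) unsat w.r.t. T
   apply at x₀: ¬F⊑∃s.A
   open: L(x₀) ⊇ {B, ¬E, ¬F, ∃s.A} (+ ∃-successors)
2. Hence (¬F ⊓ B) ⊑ (∃s.A ⊓ E): not entailed.

No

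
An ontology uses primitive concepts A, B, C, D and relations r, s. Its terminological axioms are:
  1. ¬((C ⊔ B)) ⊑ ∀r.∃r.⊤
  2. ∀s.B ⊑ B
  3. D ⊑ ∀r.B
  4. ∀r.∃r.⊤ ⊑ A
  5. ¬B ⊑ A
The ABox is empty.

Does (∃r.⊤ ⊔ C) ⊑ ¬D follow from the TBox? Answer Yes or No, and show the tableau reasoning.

No

1. (∃r.⊤ ⊔ C) ⊑ ¬D  ⇔  ((∃r.⊤ ⊔ C) ⊓ D) unsat w.r.t. T
   apply at x₀: D⊑∀r.B
   open: L(x₀) ⊇ {B, D, ∀r.B, ∃r.∀r.⊥, ∃r.⊤} (+ ∃-successors)
2. Hence (∃r.⊤ ⊔ C) ⊑ ¬D: not entailed.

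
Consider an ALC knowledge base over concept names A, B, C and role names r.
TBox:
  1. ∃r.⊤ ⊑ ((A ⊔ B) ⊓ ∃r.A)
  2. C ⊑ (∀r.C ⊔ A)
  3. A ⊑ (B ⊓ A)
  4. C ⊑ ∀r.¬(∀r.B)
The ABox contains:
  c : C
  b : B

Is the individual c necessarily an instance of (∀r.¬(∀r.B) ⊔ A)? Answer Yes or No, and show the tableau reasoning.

1. c : (∀r.¬(∀r.B) ⊔ A)?  L(c) = {C} ∪ {(∃r.∀r.B ⊓ ¬A)}
   clash {A, ¬A} at c — c ∈ (∀r.¬(∀r.B) ⊔ A)
2. Hence c : (∀r.¬(∀r.B) ⊔ A): entailed.

Yes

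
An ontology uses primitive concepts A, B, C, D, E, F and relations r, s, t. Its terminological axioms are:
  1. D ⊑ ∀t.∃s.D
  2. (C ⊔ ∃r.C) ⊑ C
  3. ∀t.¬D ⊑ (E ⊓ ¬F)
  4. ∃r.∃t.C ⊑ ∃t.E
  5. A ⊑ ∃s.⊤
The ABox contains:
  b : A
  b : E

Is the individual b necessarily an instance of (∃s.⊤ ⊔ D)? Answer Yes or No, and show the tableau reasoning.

Yes

1. b : (∃s.⊤ ⊔ D)?  L(b) = {A, E} ∪ {(∀s.⊥ ⊓ ¬D)}
   clash ⊥ at an ∃-successor — b ∈ (∃s.⊤ ⊔ D)
2. Hence b : (∃s.⊤ ⊔ D): entailed.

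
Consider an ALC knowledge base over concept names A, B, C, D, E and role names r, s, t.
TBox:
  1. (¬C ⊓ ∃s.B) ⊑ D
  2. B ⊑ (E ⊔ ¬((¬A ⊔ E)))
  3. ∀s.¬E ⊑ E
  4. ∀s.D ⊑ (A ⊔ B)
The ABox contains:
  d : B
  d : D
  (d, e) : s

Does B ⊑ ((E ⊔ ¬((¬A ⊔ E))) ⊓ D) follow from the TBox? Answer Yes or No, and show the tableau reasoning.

No

1. B ⊑ ((E ⊔ ¬((¬A ⊔ E))) ⊓ D)  ⇔  (B ⊓ ((¬E ⊓ (¬A ⊔ E)) ⊔ ¬D)) unsat w.r.t. T
   apply at x₀: B⊑(E ⊔ ¬((¬A ⊔ E)))
   open: L(x₀) ⊇ {B, C, E, ¬D, ∃s.E, …} (+ ∃-successors)
2. Hence B ⊑ ((E ⊔ ¬((¬A ⊔ E))) ⊓ D): not entailed.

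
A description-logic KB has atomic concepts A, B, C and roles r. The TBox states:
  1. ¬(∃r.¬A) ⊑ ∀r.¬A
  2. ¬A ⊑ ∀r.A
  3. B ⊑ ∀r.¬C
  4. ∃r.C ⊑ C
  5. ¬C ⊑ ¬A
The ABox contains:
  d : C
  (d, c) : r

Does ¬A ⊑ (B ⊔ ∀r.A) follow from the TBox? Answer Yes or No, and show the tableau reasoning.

1. ¬A ⊑ (B ⊔ ∀r.A)  ⇔  (¬A ⊓ (¬B ⊓ ∃r.¬A)) unsat w.r.t. T
   all branches close; clash {A, ¬A} at an ∃-successor
2. Hence ¬A ⊑ (B ⊔ ∀r.A): entailed.

Yes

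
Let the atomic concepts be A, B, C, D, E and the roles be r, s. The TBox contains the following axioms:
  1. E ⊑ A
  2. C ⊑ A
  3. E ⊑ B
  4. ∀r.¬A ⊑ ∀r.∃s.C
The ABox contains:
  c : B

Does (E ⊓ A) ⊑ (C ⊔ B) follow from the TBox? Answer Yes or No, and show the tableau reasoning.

1. (E ⊓ A) ⊑ (C ⊔ B)  ⇔  ((E ⊓ A) ⊓ (¬C ⊓ ¬B)) unsat w.r.t. T
   all branches close; clash {B, ¬B} at x₀
2. Hence (E ⊓ A) ⊑ (C ⊔ B): entailed.

Yes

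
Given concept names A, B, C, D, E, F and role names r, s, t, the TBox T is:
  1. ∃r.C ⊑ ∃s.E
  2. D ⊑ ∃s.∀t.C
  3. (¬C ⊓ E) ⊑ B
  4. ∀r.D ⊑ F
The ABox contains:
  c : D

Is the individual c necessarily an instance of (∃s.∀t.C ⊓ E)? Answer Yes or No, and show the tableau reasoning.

No

1. c : (∃s.∀t.C ⊓ E)?  L(c) = {D} ∪ {(∀s.∃t.¬C ⊔ ¬E)}
   apply at c: D⊑∃s.∀t.C
   open: L(c) ⊇ {C, D, ¬E, ∀r.¬C, ∃r.¬D, …} (+ ∃-successors) — c ∉ (∃s.∀t.C ⊓ E) possible
2. Hence c : (∃s.∀t.C ⊓ E): not entailed.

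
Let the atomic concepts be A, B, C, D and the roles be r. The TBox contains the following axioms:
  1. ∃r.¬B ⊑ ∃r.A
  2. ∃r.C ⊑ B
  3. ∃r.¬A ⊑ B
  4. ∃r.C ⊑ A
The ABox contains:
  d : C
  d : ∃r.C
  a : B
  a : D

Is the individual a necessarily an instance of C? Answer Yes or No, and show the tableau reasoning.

No

1. a : C?  L(a) = {B, D} ∪ {¬C}
   open: L(a) ⊇ {B, D, ¬C, ∀r.B, ∀r.¬C} — a ∉ C possible
2. Hence a : C: not entailed.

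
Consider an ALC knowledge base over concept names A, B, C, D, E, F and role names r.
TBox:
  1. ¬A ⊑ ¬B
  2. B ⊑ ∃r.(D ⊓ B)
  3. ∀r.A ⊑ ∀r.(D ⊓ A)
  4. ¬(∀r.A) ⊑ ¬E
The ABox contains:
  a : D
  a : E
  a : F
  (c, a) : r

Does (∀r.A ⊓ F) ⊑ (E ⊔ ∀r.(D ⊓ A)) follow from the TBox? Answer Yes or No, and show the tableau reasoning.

Yes

1. (∀r.A ⊓ F) ⊑ (E ⊔ ∀r.(D ⊓ A))  ⇔  ((∀r.A ⊓ F) ⊓ (¬E ⊓ ∃r.(¬D ⊔ ¬A))) unsat w.r.t. T
   all branches close; clash {A, ¬A} at an ∃-successor
2. Hence (∀r.A ⊓ F) ⊑ (E ⊔ ∀r.(D ⊓ A)): entailed.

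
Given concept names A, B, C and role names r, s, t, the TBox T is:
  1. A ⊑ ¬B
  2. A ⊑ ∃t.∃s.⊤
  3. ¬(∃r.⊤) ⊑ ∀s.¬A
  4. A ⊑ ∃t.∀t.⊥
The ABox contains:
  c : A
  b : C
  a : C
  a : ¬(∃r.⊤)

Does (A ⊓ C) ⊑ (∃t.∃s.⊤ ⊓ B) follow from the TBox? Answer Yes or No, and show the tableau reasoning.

No

1. (A ⊓ C) ⊑ (∃t.∃s.⊤ ⊓ B)  ⇔  ((A ⊓ C) ⊓ (∀t.∀s.⊥ ⊔ ¬B)) unsat w.r.t. T
   apply at x₀: A⊑¬B; A⊑∃t.∃s.⊤; A⊑∃t.∀t.⊥
   open: L(x₀) ⊇ {A, C, ¬B, ∃r.⊤, ∃t.∀t.⊥, …} (+ ∃-successors)
2. Hence (A ⊓ C) ⊑ (∃t.∃s.⊤ ⊓ B): not entailed.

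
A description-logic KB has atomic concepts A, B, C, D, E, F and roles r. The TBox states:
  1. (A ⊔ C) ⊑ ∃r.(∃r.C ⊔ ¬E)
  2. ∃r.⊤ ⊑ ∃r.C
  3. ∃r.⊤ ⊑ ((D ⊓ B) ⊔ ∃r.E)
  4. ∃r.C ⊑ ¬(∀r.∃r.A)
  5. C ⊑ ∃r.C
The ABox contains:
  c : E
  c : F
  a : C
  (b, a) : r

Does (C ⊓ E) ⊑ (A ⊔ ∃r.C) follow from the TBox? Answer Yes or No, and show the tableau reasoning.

1. (C ⊓ E) ⊑ (A ⊔ ∃r.C)  ⇔  ((C ⊓ E) ⊓ (¬A ⊓ ∀r.¬C)) unsat w.r.t. T
   all branches close; clash {C, ¬C} at an ∃-successor
2. Hence (C ⊓ E) ⊑ (A ⊔ ∃r.C): entailed.

Yes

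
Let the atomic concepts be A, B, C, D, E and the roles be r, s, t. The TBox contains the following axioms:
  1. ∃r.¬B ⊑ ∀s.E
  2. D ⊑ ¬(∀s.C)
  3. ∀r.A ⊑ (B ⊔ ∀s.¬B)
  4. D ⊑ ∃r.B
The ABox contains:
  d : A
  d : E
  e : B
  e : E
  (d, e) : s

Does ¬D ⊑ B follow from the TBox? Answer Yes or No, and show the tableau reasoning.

1. ¬D ⊑ B  ⇔  (¬D ⊓ ¬B) unsat w.r.t. T
   open: L(x₀) ⊇ {¬B, ¬D, ∀r.B, ∃r.¬A} (+ ∃-successors)
2. Hence ¬D ⊑ B: not entailed.

No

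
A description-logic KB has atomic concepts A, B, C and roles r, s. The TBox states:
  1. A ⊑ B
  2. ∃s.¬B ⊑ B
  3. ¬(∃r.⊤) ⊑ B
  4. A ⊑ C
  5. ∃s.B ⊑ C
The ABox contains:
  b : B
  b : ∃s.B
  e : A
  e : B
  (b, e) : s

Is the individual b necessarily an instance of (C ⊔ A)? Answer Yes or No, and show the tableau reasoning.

Yes

1. b : (C ⊔ A)?  L(b) = {B, ∃s.B} ∪ {(¬C ⊓ ¬A)}
   clash {C, ¬C} at b — b ∈ (C ⊔ A)
2. Hence b : (C ⊔ A): entailed.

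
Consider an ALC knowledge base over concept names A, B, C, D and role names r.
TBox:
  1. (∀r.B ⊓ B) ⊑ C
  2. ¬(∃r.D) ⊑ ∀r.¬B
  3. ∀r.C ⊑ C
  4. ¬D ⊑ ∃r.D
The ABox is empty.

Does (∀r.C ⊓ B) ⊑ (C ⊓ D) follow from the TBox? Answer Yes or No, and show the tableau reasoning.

No

1. (∀r.C ⊓ B) ⊑ (C ⊓ D)  ⇔  ((∀r.C ⊓ B) ⊓ (¬C ⊔ ¬D)) unsat w.r.t. T
   apply at x₀: ∀r.C⊑C
   open: L(x₀) ⊇ {B, C, ¬D, ∀r.C, ∃r.D} (+ ∃-successors)
2. Hence (∀r.C ⊓ B) ⊑ (C ⊓ D): not entailed.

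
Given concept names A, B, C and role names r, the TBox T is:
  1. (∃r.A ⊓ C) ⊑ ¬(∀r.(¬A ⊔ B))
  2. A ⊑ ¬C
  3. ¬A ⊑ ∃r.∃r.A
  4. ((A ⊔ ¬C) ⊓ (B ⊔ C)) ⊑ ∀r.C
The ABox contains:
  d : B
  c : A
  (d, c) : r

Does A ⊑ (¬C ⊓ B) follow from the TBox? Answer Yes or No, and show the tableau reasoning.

1. A ⊑ (¬C ⊓ B)  ⇔  (A ⊓ (C ⊔ ¬B)) unsat w.r.t. T
   apply at x₀: A⊑¬C
   open: L(x₀) ⊇ {A, ¬B, ¬C}
2. Hence A ⊑ (¬C ⊓ B): not entailed.

No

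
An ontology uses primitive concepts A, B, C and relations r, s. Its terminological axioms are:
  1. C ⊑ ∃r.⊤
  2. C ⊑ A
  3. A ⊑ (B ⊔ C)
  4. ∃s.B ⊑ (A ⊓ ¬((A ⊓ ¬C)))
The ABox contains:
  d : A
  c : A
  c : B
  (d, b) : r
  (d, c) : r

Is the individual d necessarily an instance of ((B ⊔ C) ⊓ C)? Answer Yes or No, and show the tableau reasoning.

1. d : ((B ⊔ C) ⊓ C)?  L(d) = {A} ∪ {((¬B ⊓ ¬C) ⊔ ¬C)}
   apply at d: A⊑(B ⊔ C)
   open: L(d) ⊇ {A, B, ¬C, ∀s.¬B} — d ∉ ((B ⊔ C) ⊓ C) possible
2. Hence d : ((B ⊔ C) ⊓ C): not entailed.

No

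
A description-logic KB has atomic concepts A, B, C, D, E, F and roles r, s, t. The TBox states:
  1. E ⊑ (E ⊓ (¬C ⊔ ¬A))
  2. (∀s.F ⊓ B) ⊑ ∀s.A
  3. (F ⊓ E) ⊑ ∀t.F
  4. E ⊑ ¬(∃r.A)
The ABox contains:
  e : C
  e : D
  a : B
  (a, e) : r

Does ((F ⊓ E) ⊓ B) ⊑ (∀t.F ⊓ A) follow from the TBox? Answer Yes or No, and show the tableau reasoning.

1. ((F ⊓ E) ⊓ B) ⊑ (∀t.F ⊓ A)  ⇔  (((F ⊓ E) ⊓ B) ⊓ (∃t.¬F ⊔ ¬A)) unsat w.r.t. T
   apply at x₀: E⊑(E ⊓ (¬C ⊔ ¬A)); (F ⊓ E)⊑∀t.F; E⊑¬(∃r.A)
   open: L(x₀) ⊇ {B, E, F, ¬A, ∀r.¬A, …} (+ ∃-successors)
2. Hence ((F ⊓ E) ⊓ B) ⊑ (∀t.F ⊓ A): not entailed.

No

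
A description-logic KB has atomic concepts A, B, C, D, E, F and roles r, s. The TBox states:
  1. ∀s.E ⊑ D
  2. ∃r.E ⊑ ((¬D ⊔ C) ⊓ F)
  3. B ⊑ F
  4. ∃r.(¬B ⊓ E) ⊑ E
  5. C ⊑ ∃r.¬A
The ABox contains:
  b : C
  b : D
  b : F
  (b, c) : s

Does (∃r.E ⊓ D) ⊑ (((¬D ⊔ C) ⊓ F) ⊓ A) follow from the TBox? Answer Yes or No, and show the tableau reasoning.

1. (∃r.E ⊓ D) ⊑ (((¬D ⊔ C) ⊓ F) ⊓ A)  ⇔  ((∃r.E ⊓ D) ⊓ (((D ⊓ ¬C) ⊔ ¬F) ⊔ ¬A)) unsat w.r.t. T
   apply at x₀: ∃r.E⊑((¬D ⊔ C) ⊓ F)
   open: L(x₀) ⊇ {C, D, F, ¬A, ¬B, …} (+ ∃-successors)
2. Hence (∃r.E ⊓ D) ⊑ (((¬D ⊔ C) ⊓ F) ⊓ A): not entailed.

No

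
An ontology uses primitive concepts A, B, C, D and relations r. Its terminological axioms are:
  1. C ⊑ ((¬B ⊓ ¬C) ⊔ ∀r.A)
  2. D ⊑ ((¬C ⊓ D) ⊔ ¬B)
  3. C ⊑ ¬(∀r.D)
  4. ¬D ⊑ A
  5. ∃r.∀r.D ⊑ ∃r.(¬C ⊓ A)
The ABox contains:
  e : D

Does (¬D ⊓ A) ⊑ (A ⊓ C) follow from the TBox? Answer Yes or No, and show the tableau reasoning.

1. (¬D ⊓ A) ⊑ (A ⊓ C)  ⇔  ((¬D ⊓ A) ⊓ (¬A ⊔ ¬C)) unsat w.r.t. T
   open: L(x₀) ⊇ {A, ¬C, ¬D, ∀r.∃r.¬D}
2. Hence (¬D ⊓ A) ⊑ (A ⊓ C): not entailed.

No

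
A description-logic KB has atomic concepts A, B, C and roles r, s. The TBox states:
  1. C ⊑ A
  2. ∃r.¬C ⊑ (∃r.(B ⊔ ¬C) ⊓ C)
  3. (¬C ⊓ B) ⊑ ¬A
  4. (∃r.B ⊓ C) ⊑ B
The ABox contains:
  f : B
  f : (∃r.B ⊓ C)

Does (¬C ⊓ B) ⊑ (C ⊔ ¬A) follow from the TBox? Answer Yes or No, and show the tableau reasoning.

1. (¬C ⊓ B) ⊑ (C ⊔ ¬A)  ⇔  ((¬C ⊓ B) ⊓ (¬C ⊓ A)) unsat w.r.t. T
   all branches close; clash {A, ¬A} at x₀
2. Hence (¬C ⊓ B) ⊑ (C ⊔ ¬A): entailed.

Yes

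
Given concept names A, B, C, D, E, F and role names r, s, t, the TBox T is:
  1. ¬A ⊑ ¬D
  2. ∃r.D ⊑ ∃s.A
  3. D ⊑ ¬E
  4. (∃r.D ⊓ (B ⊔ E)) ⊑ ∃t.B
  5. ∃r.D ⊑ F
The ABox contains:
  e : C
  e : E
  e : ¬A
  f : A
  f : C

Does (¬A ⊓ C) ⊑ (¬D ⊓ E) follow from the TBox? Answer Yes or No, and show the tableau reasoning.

No

1. (¬A ⊓ C) ⊑ (¬D ⊓ E)  ⇔  ((¬A ⊓ C) ⊓ (D ⊔ ¬E)) unsat w.r.t. T
   apply at x₀: ¬A⊑¬D
   open: L(x₀) ⊇ {C, ¬A, ¬D, ¬E, ∀r.¬D}
2. Hence (¬A ⊓ C) ⊑ (¬D ⊓ E): not entailed.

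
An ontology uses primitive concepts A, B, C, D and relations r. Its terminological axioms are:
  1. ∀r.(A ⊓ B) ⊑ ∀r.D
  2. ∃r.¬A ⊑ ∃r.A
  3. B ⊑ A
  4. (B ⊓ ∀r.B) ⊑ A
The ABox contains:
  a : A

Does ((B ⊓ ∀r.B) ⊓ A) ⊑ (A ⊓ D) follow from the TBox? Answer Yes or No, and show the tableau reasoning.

1. ((B ⊓ ∀r.B) ⊓ A) ⊑ (A ⊓ D)  ⇔  (((B ⊓ ∀r.B) ⊓ A) ⊓ (¬A ⊔ ¬D)) unsat w.r.t. T
   open: L(x₀) ⊇ {A, B, ¬D, ∀r.A, ∀r.B, …}
2. Hence ((B ⊓ ∀r.B) ⊓ A) ⊑ (A ⊓ D): not entailed.

No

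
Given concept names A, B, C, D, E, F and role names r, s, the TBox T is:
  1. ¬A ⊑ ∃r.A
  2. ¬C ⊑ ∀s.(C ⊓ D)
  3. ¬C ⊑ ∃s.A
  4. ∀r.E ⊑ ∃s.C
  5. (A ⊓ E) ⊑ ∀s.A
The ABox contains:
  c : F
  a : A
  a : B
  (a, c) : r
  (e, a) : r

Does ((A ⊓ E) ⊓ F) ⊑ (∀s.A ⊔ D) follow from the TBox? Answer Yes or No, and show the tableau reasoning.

Yes

1. ((A ⊓ E) ⊓ F) ⊑ (∀s.A ⊔ D)  ⇔  (((A ⊓ E) ⊓ F) ⊓ (∃s.¬A ⊓ ¬D)) unsat w.r.t. T
   all branches close; clash {A, ¬A} at an ∃-successor
2. Hence ((A ⊓ E) ⊓ F) ⊑ (∀s.A ⊔ D): entailed.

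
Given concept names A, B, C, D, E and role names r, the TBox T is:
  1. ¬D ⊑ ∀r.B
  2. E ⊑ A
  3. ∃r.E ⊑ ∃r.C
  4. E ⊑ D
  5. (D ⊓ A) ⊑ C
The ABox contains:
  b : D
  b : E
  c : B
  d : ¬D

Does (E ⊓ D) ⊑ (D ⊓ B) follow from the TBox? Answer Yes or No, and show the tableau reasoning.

1. (E ⊓ D) ⊑ (D ⊓ B)  ⇔  ((E ⊓ D) ⊓ (¬D ⊔ ¬B)) unsat w.r.t. T
   apply at x₀: E⊑A
   open: L(x₀) ⊇ {A, C, D, E, ¬B, …}
2. Hence (E ⊓ D) ⊑ (D ⊓ B): not entailed.

No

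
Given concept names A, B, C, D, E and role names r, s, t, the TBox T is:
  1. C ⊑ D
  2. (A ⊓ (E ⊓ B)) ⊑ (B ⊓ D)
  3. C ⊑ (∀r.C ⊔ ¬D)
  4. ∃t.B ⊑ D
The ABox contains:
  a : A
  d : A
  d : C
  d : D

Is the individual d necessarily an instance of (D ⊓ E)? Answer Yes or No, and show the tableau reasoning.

1. d : (D ⊓ E)?  L(d) = {A, C, D} ∪ {(¬D ⊔ ¬E)}
   apply at d: C⊑(∀r.C ⊔ ¬D)
   open: L(d) ⊇ {A, C, D, ¬E, ∀r.C} — d ∉ (D ⊓ E) possible
2. Hence d : (D ⊓ E): not entailed.

No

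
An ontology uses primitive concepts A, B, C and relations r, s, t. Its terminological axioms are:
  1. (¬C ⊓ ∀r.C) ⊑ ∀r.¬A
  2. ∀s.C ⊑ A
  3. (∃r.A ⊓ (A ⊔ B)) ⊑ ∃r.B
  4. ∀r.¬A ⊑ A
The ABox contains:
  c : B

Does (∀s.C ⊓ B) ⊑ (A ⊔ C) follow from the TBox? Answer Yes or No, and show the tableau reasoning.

Yes

1. (∀s.C ⊓ B) ⊑ (A ⊔ C)  ⇔  ((∀s.C ⊓ B) ⊓ (¬A ⊓ ¬C)) unsat w.r.t. T
   all branches close; clash {A, ¬A} at x₀
2. Hence (∀s.C ⊓ B) ⊑ (A ⊔ C): entailed.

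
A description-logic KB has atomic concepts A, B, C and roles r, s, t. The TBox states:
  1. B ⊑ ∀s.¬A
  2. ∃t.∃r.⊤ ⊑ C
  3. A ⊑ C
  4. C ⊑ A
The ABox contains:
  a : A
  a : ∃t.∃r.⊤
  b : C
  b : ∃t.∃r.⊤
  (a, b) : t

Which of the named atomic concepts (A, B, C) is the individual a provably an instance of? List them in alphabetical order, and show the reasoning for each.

1. a : A?  L(a) = {A, ∃t.∃r.⊤} ∪ {¬A}
   clash {A, ¬A} at a — a ∈ A
2. a : B?  L(a) = {A, ∃t.∃r.⊤} ∪ {¬B}
   apply at a: ∃t.∃r.⊤⊑C; A⊑C
   open: L(a) ⊇ {A, C, ¬B, ∃t.∃r.⊤} (+ ∃-successors) — a ∉ B possible
3. a : C?  L(a) = {A, ∃t.∃r.⊤} ∪ {¬C}
   clash {C, ¬C} at a — a ∈ C
4. Entailed for a: {A, C}

{A, C}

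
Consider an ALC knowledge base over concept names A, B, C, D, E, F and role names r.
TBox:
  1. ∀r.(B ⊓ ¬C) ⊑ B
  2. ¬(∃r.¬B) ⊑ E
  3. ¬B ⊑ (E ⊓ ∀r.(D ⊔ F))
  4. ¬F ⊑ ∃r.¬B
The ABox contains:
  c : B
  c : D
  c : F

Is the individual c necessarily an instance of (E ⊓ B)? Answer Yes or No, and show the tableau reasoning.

1. c : (E ⊓ B)?  L(c) = {B, D, F} ∪ {(¬E ⊔ ¬B)}
   open: L(c) ⊇ {B, D, F, ¬E, ∃r.¬B} (+ ∃-successors) — c ∉ (E ⊓ B) possible
2. Hence c : (E ⊓ B): not entailed.

No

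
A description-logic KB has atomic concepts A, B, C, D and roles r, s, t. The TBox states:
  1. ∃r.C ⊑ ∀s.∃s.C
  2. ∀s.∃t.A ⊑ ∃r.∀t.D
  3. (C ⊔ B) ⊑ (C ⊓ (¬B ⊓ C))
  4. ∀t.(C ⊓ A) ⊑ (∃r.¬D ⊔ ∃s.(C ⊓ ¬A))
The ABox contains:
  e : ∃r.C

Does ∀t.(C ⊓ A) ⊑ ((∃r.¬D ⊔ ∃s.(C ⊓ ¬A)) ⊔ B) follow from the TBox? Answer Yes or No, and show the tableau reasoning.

Yes

1. ∀t.(C ⊓ A) ⊑ ((∃r.¬D ⊔ ∃s.(C ⊓ ¬A)) ⊔ B)  ⇔  (∀t.(C ⊓ A) ⊓ ((∀r.D ⊓ ∀s.(¬C ⊔ A)) ⊓ ¬B)) unsat w.r.t. T
   all branches close; clash {A, ¬A} at an ∃-successor
2. Hence ∀t.(C ⊓ A) ⊑ ((∃r.¬D ⊔ ∃s.(C ⊓ ¬A)) ⊔ B): entailed.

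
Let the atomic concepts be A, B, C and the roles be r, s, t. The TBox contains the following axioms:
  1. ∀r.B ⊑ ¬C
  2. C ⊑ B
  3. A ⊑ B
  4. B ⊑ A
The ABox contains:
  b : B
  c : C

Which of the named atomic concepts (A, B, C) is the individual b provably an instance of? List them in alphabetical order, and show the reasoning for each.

{A, B}

1. b : A?  L(b) = {B} ∪ {¬A}
   clash {A, ¬A} at b — b ∈ A
2. b : B?  L(b) = {B} ∪ {¬B}
   clash {B, ¬B} at b — b ∈ B
3. b : C?  L(b) = {B} ∪ {¬C}
   apply at b: B⊑A
   open: L(b) ⊇ {A, B, ¬C} — b ∉ C possible
4. Entailed for b: {A, B}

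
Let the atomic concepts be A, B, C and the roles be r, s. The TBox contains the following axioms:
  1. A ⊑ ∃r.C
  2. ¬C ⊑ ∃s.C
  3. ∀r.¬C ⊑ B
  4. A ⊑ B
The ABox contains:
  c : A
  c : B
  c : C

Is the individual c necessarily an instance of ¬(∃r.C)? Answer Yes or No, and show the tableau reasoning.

No

1. c : ¬(∃r.C)?  L(c) = {A, B, C} ∪ {∃r.C}
   open: L(c) ⊇ {A, B, C, ∃r.C} (+ ∃-successors) — c ∉ ¬(∃r.C) possible
2. Hence c : ¬(∃r.C): not entailed.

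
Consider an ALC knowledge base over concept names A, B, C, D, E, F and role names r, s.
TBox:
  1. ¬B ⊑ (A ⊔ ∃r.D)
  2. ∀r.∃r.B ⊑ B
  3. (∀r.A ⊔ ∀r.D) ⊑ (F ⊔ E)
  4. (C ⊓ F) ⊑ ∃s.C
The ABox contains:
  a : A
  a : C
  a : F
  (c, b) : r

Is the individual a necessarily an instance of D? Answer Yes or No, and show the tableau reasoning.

No

1. a : D?  L(a) = {A, C, F} ∪ {¬D}
   open: L(a) ⊇ {A, B, C, F, ¬D, …} (+ ∃-successors) — a ∉ D possible
2. Hence a : D: not entailed.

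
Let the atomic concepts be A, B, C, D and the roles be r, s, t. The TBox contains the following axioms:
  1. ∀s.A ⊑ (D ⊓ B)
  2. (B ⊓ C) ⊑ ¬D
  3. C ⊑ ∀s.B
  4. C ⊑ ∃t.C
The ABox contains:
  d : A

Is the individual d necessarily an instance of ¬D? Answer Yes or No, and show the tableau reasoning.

1. d : ¬D?  L(d) = {A} ∪ {D}
   open: L(d) ⊇ {A, D, ¬C, ∃s.¬A} (+ ∃-successors) — d ∉ ¬D possible
2. Hence d : ¬D: not entailed.

No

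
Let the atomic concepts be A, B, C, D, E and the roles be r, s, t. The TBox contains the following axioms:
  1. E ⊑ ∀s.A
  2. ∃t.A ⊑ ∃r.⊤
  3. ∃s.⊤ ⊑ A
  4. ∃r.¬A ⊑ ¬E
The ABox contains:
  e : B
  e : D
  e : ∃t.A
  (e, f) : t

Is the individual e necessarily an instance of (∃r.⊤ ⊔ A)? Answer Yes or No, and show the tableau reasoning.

Yes

1. e : (∃r.⊤ ⊔ A)?  L(e) = {B, D, ∃t.A} ∪ {(∀r.⊥ ⊓ ¬A)}
   clash {A, ¬A} at e — e ∈ (∃r.⊤ ⊔ A)
2. Hence e : (∃r.⊤ ⊔ A): entailed.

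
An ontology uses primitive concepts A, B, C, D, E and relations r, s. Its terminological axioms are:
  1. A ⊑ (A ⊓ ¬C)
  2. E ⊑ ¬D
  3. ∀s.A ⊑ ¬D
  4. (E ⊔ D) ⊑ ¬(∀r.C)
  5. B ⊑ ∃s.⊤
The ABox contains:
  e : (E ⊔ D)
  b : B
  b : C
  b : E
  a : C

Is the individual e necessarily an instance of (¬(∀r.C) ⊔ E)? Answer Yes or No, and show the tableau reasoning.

1. e : (¬(∀r.C) ⊔ E)?  L(e) = {(E ⊔ D)} ∪ {(∀r.C ⊓ ¬E)}
   clash {D, ¬D} at e — e ∈ (¬(∀r.C) ⊔ E)
2. Hence e : (¬(∀r.C) ⊔ E): entailed.

Yes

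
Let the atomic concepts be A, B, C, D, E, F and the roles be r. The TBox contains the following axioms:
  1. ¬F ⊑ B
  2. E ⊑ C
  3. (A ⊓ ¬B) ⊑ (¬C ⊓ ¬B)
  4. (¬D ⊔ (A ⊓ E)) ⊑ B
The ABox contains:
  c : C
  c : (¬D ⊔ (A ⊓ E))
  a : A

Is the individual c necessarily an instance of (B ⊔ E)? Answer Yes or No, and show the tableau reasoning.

1. c : (B ⊔ E)?  L(c) = {C, (¬D ⊔ (A ⊓ E))} ∪ {(¬B ⊓ ¬E)}
   clash {B, ¬B} at c — c ∈ (B ⊔ E)
2. Hence c : (B ⊔ E): entailed.

Yes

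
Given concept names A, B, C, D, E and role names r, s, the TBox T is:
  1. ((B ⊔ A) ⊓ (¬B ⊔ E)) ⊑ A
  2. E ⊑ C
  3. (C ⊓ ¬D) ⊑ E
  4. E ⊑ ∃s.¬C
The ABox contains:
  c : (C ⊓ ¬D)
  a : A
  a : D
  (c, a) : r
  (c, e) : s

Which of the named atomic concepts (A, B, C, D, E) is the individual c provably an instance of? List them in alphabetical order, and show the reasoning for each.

1. c : A?  L(c) = {(C ⊓ ¬D)} ∪ {¬A}
   apply at c: (C ⊓ ¬D)⊑E
   open: L(c) ⊇ {C, E, ¬A, ¬B, ¬D, …} (+ ∃-successors) — c ∉ A possible
2. c : B?  L(c) = {(C ⊓ ¬D)} ∪ {¬B}
   apply at c: (C ⊓ ¬D)⊑E
   open: L(c) ⊇ {C, E, ¬A, ¬B, ¬D, …} (+ ∃-successors) — c ∉ B possible
3. c : C?  L(c) = {(C ⊓ ¬D)} ∪ {¬C}
   clash {C, ¬C} at c — c ∈ C
4. c : D?  L(c) = {(C ⊓ ¬D)} ∪ {¬D}
   apply at c: (C ⊓ ¬D)⊑E
   open: L(c) ⊇ {C, E, ¬A, ¬B, ¬D, …} (+ ∃-successors) — c ∉ D possible
5. c : E?  L(c) = {(C ⊓ ¬D)} ∪ {¬E}
   clash {E, ¬E} at c — c ∈ E
6. Entailed for c: {C, E}

{C, E}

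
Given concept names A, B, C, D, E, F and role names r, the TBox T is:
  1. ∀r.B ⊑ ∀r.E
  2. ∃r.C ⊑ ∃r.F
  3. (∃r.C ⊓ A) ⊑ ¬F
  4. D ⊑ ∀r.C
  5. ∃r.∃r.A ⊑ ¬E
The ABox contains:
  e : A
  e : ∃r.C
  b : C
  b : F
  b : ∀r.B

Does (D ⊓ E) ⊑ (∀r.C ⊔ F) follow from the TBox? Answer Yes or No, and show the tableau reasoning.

Yes

1. (D ⊓ E) ⊑ (∀r.C ⊔ F)  ⇔  ((D ⊓ E) ⊓ (∃r.¬C ⊓ ¬F)) unsat w.r.t. T
   all branches close; clash {E, ¬E} at x₀
2. Hence (D ⊓ E) ⊑ (∀r.C ⊔ F): entailed.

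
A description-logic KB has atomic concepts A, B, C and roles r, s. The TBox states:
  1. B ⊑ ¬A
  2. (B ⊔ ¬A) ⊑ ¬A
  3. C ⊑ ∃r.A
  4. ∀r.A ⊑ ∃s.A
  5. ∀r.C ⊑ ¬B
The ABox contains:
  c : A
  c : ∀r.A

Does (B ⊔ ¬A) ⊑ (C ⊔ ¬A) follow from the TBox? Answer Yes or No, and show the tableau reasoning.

Yes

1. (B ⊔ ¬A) ⊑ (C ⊔ ¬A)  ⇔  ((B ⊔ ¬A) ⊓ (¬C ⊓ A)) unsat w.r.t. T
   all branches close; clash {A, ¬A} at x₀
2. Hence (B ⊔ ¬A) ⊑ (C ⊔ ¬A): entailed.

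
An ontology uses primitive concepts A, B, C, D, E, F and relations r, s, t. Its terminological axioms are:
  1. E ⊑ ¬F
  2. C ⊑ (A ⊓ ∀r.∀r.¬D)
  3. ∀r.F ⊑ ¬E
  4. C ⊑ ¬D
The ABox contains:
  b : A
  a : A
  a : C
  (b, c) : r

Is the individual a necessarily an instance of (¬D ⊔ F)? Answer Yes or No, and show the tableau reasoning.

Yes

1. a : (¬D ⊔ F)?  L(a) = {A, C} ∪ {(D ⊓ ¬F)}
   clash {D, ¬D} at a — a ∈ (¬D ⊔ F)
2. Hence a : (¬D ⊔ F): entailed.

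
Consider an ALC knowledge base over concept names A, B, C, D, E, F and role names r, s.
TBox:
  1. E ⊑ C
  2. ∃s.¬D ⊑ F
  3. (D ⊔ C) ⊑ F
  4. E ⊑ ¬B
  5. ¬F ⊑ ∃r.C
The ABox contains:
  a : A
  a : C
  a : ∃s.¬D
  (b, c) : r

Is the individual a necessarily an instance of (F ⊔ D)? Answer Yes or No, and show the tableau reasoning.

1. a : (F ⊔ D)?  L(a) = {A, C, ∃s.¬D} ∪ {(¬F ⊓ ¬D)}
   clash {F, ¬F} at a — a ∈ (F ⊔ D)
2. Hence a : (F ⊔ D): entailed.

Yes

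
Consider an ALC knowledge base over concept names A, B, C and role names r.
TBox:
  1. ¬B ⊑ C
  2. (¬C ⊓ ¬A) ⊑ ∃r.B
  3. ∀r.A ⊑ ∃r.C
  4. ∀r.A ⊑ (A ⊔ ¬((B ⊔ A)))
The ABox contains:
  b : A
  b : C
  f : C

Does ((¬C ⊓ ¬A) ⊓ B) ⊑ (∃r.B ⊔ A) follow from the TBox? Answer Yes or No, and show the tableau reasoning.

1. ((¬C ⊓ ¬A) ⊓ B) ⊑ (∃r.B ⊔ A)  ⇔  (((¬C ⊓ ¬A) ⊓ B) ⊓ (∀r.¬B ⊓ ¬A)) unsat w.r.t. T
   all branches close; clash {B, ¬B} at x₀
2. Hence ((¬C ⊓ ¬A) ⊓ B) ⊑ (∃r.B ⊔ A): entailed.

Yes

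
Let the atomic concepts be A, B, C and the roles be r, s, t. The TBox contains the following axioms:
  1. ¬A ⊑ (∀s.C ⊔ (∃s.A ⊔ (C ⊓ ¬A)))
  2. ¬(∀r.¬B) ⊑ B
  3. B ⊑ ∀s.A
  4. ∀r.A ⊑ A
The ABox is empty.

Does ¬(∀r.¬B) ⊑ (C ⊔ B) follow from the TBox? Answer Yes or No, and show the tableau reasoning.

Yes

1. ¬(∀r.¬B) ⊑ (C ⊔ B)  ⇔  (∃r.B ⊓ (¬C ⊓ ¬B)) unsat w.r.t. T
   all branches close; clash {B, ¬B} at x₀
2. Hence ¬(∀r.¬B) ⊑ (C ⊔ B): entailed.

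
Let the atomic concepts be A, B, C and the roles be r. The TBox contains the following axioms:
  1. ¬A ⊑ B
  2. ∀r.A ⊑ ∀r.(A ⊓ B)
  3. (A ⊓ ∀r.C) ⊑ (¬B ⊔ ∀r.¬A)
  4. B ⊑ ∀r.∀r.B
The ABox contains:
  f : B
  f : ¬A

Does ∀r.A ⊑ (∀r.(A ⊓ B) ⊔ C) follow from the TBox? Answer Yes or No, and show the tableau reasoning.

1. ∀r.A ⊑ (∀r.(A ⊓ B) ⊔ C)  ⇔  (∀r.A ⊓ (∃r.(¬A ⊔ ¬B) ⊓ ¬C)) unsat w.r.t. T
   all branches close; clash {A, ¬A} at an ∃-successor
2. Hence ∀r.A ⊑ (∀r.(A ⊓ B) ⊔ C): entailed.

Yes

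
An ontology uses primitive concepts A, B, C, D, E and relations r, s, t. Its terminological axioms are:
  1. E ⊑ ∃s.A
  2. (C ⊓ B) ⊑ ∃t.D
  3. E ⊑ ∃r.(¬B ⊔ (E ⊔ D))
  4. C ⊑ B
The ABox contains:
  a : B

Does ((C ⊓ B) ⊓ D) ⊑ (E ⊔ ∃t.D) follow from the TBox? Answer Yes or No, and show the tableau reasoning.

Yes

1. ((C ⊓ B) ⊓ D) ⊑ (E ⊔ ∃t.D)  ⇔  (((C ⊓ B) ⊓ D) ⊓ (¬E ⊓ ∀t.¬D)) unsat w.r.t. T
   all branches close; clash {D, ¬D} at an ∃-successor
2. Hence ((C ⊓ B) ⊓ D) ⊑ (E ⊔ ∃t.D): entailed.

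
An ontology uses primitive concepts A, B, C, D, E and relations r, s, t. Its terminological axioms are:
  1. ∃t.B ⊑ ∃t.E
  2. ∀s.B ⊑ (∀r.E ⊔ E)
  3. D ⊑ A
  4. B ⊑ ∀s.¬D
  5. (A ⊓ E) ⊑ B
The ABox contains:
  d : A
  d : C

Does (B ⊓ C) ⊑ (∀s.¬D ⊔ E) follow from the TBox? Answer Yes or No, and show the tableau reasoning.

1. (B ⊓ C) ⊑ (∀s.¬D ⊔ E)  ⇔  ((B ⊓ C) ⊓ (∃s.D ⊓ ¬E)) unsat w.r.t. T
   all branches close; clash {E, ¬E} at x₀
2. Hence (B ⊓ C) ⊑ (∀s.¬D ⊔ E): entailed.

Yes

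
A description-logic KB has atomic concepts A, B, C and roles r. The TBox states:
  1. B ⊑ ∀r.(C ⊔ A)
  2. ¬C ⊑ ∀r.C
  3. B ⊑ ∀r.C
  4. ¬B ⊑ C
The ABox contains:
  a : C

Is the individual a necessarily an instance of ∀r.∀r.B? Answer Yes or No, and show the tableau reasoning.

No

1. a : ∀r.∀r.B?  L(a) = {C} ∪ {∃r.∃r.¬B}
   open: L(a) ⊇ {C, ¬B, ∃r.∃r.¬B} (+ ∃-successors) — a ∉ ∀r.∀r.B possible
2. Hence a : ∀r.∀r.B: not entailed.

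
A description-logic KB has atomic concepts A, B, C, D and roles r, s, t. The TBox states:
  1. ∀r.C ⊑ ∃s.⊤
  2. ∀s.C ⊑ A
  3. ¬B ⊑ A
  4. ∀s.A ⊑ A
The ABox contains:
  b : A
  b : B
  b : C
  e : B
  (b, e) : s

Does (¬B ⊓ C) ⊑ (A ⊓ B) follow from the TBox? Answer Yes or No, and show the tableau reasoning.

No

1. (¬B ⊓ C) ⊑ (A ⊓ B)  ⇔  ((¬B ⊓ C) ⊓ (¬A ⊔ ¬B)) unsat w.r.t. T
   apply at x₀: ¬B⊑A
   open: L(x₀) ⊇ {A, C, ¬B, ∃r.¬C} (+ ∃-successors)
2. Hence (¬B ⊓ C) ⊑ (A ⊓ B): not entailed.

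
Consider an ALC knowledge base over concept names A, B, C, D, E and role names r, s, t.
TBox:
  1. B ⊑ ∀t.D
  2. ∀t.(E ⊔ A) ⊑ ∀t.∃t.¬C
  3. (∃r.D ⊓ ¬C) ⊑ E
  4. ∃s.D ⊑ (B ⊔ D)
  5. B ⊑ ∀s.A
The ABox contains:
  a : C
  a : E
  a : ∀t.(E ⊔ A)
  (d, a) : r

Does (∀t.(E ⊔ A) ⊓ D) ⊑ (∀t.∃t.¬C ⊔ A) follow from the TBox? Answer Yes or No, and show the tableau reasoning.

Yes

1. (∀t.(E ⊔ A) ⊓ D) ⊑ (∀t.∃t.¬C ⊔ A)  ⇔  ((∀t.(E ⊔ A) ⊓ D) ⊓ (∃t.∀t.C ⊓ ¬A)) unsat w.r.t. T
   all branches close; clash {C, ¬C} at an ∃-successor
2. Hence (∀t.(E ⊔ A) ⊓ D) ⊑ (∀t.∃t.¬C ⊔ A): entailed.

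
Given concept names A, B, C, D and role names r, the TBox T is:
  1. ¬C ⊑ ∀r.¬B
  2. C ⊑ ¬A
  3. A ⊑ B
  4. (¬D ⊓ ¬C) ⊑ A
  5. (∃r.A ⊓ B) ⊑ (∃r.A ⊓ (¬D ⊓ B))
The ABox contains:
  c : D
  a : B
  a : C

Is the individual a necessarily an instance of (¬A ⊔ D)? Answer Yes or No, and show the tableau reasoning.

1. a : (¬A ⊔ D)?  L(a) = {B, C} ∪ {(A ⊓ ¬D)}
   clash {A, ¬A} at a — a ∈ (¬A ⊔ D)
2. Hence a : (¬A ⊔ D): entailed.

Yes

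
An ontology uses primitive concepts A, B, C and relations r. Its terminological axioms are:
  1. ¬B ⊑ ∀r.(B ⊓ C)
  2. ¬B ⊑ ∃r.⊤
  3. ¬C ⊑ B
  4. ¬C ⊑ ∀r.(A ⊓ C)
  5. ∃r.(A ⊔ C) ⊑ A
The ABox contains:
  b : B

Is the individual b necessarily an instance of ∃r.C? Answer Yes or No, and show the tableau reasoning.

1. b : ∃r.C?  L(b) = {B} ∪ {∀r.¬C}
   open: L(b) ⊇ {B, C, ∀r.(¬A ⊓ ¬C), ∀r.¬C} — b ∉ ∃r.C possible
2. Hence b : ∃r.C: not entailed.

No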